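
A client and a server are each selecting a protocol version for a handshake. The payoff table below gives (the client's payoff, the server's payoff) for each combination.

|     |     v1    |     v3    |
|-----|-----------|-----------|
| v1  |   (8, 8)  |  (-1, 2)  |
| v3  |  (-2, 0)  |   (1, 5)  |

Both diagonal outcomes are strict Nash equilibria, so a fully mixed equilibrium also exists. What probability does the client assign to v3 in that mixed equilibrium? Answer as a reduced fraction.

The client's mix p on v1 must make the server indifferent between v1 and v3.
The server's payoff from v1: 8p + 0(1−p). From v3: 2p + 5(1−p).
Set equal: 6p = 5(1−p) → p = 5/11.
Probability on v3 is 1 − 5/11 = 6/11.

6/11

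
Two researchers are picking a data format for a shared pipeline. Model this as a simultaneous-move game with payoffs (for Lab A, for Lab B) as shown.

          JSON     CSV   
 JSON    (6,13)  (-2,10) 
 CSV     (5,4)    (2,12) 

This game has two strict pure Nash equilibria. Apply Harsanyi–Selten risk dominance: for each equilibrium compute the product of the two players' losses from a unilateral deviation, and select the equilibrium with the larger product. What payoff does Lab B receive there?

At both JSON: Lab A loses 6 − 5 = 1 by deviating; Lab B loses 13 − 10 = 3. Product = 1·3 = 3.
At both CSV: Lab A loses 2 − (-2) = 4 by deviating; Lab B loses 12 − 4 = 8. Product = 4·8 = 32.
32 > 3, so both CSV is risk-dominant. Lab B's payoff there is 12.

12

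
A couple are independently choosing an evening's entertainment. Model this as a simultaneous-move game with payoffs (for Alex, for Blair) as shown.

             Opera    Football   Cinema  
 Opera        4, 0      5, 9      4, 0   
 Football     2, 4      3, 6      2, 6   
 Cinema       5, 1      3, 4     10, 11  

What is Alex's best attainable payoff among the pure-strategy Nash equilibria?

10

(Opera, Football) is a pure NE (Alex: 5 ≥ 3; Blair: 9 ≥ 0). Alex gets 5.
Both Cinema is a pure NE (Alex: 10 ≥ 4; Blair: 11 ≥ 4). Alex gets 10.
Every other cell has a profitable deviation for at least one player. Highest of {5, 10} is 10.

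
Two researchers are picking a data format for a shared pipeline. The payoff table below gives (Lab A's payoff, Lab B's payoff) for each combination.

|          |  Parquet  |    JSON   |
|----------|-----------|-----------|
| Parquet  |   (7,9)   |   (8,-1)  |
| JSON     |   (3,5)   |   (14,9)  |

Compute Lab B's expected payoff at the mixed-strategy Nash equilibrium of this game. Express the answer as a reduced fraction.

43/7

Lab A mixes with probability p on Parquet, chosen so Lab B is indifferent: 9p + 5(1−p) = (-1)p + 9(1−p) gives p = 2/7.
Lab B's expected payoff is 9·2/7 + 5·5/7 = 43/7.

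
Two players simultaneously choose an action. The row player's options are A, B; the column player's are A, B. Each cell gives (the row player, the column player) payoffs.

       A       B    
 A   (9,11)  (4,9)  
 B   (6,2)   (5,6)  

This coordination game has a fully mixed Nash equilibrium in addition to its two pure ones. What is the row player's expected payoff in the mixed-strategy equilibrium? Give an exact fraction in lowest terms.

The column player mixes with probability q on A, chosen so the row player is indifferent: 9q + 4(1−q) = 6q + 5(1−q) gives q = 1/4.
The row player's expected payoff (from either row, since indifferent) is 9·1/4 + 4·3/4 = 21/4.

21/4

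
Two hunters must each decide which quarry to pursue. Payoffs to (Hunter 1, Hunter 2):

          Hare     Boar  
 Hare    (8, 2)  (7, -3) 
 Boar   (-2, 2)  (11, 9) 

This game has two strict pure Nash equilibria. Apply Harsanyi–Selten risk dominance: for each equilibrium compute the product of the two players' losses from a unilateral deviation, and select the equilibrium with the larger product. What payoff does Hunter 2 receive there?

2

At both Hare: Hunter 1 loses 8 − (-2) = 10 by deviating; Hunter 2 loses 2 − (-3) = 5. Product = 10·5 = 50.
At both Boar: Hunter 1 loses 11 − 7 = 4 by deviating; Hunter 2 loses 9 − 2 = 7. Product = 4·7 = 28.
50 > 28, so both Hare is risk-dominant. Hunter 2's payoff there is 2.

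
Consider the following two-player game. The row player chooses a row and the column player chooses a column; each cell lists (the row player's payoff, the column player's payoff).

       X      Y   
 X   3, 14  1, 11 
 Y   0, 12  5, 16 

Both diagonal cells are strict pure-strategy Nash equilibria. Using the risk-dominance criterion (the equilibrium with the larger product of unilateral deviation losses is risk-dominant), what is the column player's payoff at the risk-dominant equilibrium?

16

At both X: the row player loses 3 − 0 = 3 by deviating; the column player loses 14 − 11 = 3. Product = 3·3 = 9.
At both Y: the row player loses 5 − 1 = 4 by deviating; the column player loses 16 − 12 = 4. Product = 4·4 = 16.
16 > 9, so both Y is risk-dominant. The column player's payoff there is 16.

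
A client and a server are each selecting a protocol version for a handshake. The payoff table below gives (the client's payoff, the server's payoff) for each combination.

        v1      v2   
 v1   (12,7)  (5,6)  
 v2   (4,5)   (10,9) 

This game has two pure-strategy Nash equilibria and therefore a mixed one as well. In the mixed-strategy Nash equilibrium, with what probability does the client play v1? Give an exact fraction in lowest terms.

The client's mix p on v1 must make the server indifferent between v1 and v2.
The server's payoff from v1: 7p + 5(1−p). From v2: 6p + 9(1−p).
Set equal: 1p = 4(1−p) → p = 4/5.

4/5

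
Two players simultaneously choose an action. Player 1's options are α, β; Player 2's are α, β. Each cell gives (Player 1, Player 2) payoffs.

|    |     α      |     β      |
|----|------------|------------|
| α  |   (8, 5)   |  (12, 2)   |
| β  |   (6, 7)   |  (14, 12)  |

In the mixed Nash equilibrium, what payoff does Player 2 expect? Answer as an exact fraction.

Player 1 mixes with probability p on α, chosen so Player 2 is indifferent: 5p + 7(1−p) = 2p + 12(1−p) gives p = 5/8.
Player 2's expected payoff is 5·5/8 + 7·3/8 = 23/4.

23/4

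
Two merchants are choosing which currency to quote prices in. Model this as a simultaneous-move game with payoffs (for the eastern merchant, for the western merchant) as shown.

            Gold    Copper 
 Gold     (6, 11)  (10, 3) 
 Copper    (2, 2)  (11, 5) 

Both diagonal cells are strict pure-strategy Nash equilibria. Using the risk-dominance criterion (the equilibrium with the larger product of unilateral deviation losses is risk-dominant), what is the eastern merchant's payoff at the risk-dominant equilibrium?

At both Gold: the eastern merchant loses 6 − 2 = 4 by deviating; the western merchant loses 11 − 3 = 8. Product = 4·8 = 32.
At both Copper: the eastern merchant loses 11 − 10 = 1 by deviating; the western merchant loses 5 − 2 = 3. Product = 1·3 = 3.
32 > 3, so both Gold is risk-dominant. The eastern merchant's payoff there is 6.

6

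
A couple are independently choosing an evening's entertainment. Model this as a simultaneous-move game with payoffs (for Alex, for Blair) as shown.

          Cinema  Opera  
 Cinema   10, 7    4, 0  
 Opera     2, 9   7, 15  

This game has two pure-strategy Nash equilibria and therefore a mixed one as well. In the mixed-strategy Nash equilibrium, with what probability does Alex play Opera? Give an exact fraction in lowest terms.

Alex's mix p on Cinema must make Blair indifferent between Cinema and Opera.
Blair's payoff from Cinema: 7p + 9(1−p). From Opera: 0p + 15(1−p).
Set equal: 7p = 6(1−p) → p = 6/13.
Probability on Opera is 1 − 6/13 = 7/13.

7/13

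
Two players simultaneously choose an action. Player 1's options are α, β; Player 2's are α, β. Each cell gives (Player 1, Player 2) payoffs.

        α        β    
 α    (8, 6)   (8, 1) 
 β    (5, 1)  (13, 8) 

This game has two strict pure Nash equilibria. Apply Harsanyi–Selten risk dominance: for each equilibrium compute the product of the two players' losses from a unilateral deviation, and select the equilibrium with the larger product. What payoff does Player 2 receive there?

8

At both α: Player 1 loses 8 − 5 = 3 by deviating; Player 2 loses 6 − 1 = 5. Product = 3·5 = 15.
At both β: Player 1 loses 13 − 8 = 5 by deviating; Player 2 loses 8 − 1 = 7. Product = 5·7 = 35.
35 > 15, so both β is risk-dominant. Player 2's payoff there is 8.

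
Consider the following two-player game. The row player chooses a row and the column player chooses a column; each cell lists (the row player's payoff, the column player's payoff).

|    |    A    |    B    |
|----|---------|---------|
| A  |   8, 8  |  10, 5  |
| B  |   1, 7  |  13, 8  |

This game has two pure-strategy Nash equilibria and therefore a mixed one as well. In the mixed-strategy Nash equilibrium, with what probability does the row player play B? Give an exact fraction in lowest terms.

The row player's mix p on A must make the column player indifferent between A and B.
The column player's payoff from A: 8p + 7(1−p). From B: 5p + 8(1−p).
Set equal: 3p = 1(1−p) → p = 1/4.
Probability on B is 1 − 1/4 = 3/4.

3/4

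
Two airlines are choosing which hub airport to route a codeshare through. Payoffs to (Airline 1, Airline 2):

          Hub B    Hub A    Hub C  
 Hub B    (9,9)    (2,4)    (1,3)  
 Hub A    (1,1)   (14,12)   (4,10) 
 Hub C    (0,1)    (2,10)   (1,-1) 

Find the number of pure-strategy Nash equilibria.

2

Both Hub B: Airline 1 gets 9 (best alternative 1); Airline 2 gets 9 (best alternative 4). Neither deviates — NE.
Both Hub A: Airline 1 gets 14 (best alternative 2); Airline 2 gets 12 (best alternative 10). Neither deviates — NE.
Both Hub C is not a NE: Airline 1 would switch to Hub A (4 > 1).
No other cell survives both best-response checks, so there are 2 pure NE.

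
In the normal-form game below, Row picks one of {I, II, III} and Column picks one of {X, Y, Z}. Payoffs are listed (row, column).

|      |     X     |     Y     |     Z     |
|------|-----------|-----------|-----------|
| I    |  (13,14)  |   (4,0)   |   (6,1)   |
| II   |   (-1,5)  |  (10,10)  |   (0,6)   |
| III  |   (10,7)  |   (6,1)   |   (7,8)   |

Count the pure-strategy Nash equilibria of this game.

(I, X): Row gets 13 (best alternative 10); Column gets 14 (best alternative 1). Neither deviates — NE.
(II, Y): Row gets 10 (best alternative 6); Column gets 10 (best alternative 6). Neither deviates — NE.
(III, Z): Row gets 7 (best alternative 6); Column gets 8 (best alternative 7). Neither deviates — NE.
(II, Z) is not a NE: Row would switch to III (7 > 0).
No other cell survives both best-response checks, so there are 3 pure NE.

3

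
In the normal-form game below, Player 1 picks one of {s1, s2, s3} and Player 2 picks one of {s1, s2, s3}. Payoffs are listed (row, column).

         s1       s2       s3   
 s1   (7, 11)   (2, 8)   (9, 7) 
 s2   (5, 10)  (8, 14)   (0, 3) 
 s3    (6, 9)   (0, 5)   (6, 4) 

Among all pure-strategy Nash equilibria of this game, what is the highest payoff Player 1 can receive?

8

Both s1 is a pure NE (Player 1: 7 ≥ 6; Player 2: 11 ≥ 8). Player 1 gets 7.
Both s2 is a pure NE (Player 1: 8 ≥ 2; Player 2: 14 ≥ 10). Player 1 gets 8.
Every other cell has a profitable deviation for at least one player. Highest of {7, 8} is 8.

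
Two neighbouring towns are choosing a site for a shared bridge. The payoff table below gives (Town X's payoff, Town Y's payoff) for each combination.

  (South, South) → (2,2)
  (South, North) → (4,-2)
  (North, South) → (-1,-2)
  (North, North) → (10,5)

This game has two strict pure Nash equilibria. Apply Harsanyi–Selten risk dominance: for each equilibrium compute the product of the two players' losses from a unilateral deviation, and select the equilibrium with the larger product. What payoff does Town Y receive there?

At both South: Town X loses 2 − (-1) = 3 by deviating; Town Y loses 2 − (-2) = 4. Product = 3·4 = 12.
At both North: Town X loses 10 − 4 = 6 by deviating; Town Y loses 5 − (-2) = 7. Product = 6·7 = 42.
42 > 12, so both North is risk-dominant. Town Y's payoff there is 5.

5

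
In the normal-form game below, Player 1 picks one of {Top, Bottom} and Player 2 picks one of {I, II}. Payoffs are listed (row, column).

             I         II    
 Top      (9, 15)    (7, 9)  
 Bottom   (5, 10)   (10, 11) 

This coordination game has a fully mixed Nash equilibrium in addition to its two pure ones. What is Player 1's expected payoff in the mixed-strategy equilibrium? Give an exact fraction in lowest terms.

Player 2 mixes with probability q on I, chosen so Player 1 is indifferent: 9q + 7(1−q) = 5q + 10(1−q) gives q = 3/7.
Player 1's expected payoff (from either row, since indifferent) is 9·3/7 + 7·4/7 = 55/7.

55/7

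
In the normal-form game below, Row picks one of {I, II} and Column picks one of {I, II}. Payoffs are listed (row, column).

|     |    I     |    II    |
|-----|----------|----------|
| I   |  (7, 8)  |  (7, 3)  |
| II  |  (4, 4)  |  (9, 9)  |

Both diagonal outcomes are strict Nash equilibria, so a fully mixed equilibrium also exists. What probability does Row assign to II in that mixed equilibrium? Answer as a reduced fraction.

1/2

Row's mix p on I must make Column indifferent between I and II.
Column's payoff from I: 8p + 4(1−p). From II: 3p + 9(1−p).
Set equal: 5p = 5(1−p) → p = 5/10 = 1/2.
Probability on II is 1 − 1/2 = 1/2.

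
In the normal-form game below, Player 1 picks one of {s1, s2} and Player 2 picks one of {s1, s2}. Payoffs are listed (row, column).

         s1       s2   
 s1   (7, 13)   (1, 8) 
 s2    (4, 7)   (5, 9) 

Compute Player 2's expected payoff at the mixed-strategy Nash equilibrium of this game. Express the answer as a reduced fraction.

61/7

Player 1 mixes with probability p on s1, chosen so Player 2 is indifferent: 13p + 7(1−p) = 8p + 9(1−p) gives p = 2/7.
Player 2's expected payoff is 13·2/7 + 7·5/7 = 61/7.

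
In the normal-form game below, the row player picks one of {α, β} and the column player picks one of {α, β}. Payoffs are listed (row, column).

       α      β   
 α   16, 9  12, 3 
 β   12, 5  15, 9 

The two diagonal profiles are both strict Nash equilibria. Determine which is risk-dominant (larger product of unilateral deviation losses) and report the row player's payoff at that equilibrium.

At both α: the row player loses 16 − 12 = 4 by deviating; the column player loses 9 − 3 = 6. Product = 4·6 = 24.
At both β: the row player loses 15 − 12 = 3 by deviating; the column player loses 9 − 5 = 4. Product = 3·4 = 12.
24 > 12, so both α is risk-dominant. The row player's payoff there is 16.

16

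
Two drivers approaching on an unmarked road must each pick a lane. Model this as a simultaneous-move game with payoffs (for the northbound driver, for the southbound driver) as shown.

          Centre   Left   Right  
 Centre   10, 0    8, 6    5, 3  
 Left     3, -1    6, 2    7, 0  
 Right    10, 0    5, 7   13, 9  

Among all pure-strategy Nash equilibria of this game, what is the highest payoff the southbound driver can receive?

(Centre, Left) is a pure NE (the northbound driver: 8 ≥ 6; the southbound driver: 6 ≥ 3). The southbound driver gets 6.
Both Right is a pure NE (the northbound driver: 13 ≥ 7; the southbound driver: 9 ≥ 7). The southbound driver gets 9.
Every other cell has a profitable deviation for at least one player. Highest of {6, 9} is 9.

9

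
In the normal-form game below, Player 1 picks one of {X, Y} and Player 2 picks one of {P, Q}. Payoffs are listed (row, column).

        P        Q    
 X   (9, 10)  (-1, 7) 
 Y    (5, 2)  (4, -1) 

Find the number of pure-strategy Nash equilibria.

1

(X, P): Player 1 gets 9 (best alternative 5); Player 2 gets 10 (best alternative 7). Neither deviates — NE.
(Y, Q) is not a NE: Player 2 would switch to P (2 > -1).
No other cell survives both best-response checks, so there is 1 pure NE.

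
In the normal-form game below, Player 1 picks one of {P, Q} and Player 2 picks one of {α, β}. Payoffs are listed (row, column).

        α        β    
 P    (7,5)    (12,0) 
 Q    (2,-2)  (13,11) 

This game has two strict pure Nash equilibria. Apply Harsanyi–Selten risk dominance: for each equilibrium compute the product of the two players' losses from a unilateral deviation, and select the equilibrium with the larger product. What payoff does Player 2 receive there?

5

At (P, α): Player 1 loses 7 − 2 = 5 by deviating; Player 2 loses 5 − 0 = 5. Product = 5·5 = 25.
At (Q, β): Player 1 loses 13 − 12 = 1 by deviating; Player 2 loses 11 − (-2) = 13. Product = 1·13 = 13.
25 > 13, so (P, α) is risk-dominant. Player 2's payoff there is 5.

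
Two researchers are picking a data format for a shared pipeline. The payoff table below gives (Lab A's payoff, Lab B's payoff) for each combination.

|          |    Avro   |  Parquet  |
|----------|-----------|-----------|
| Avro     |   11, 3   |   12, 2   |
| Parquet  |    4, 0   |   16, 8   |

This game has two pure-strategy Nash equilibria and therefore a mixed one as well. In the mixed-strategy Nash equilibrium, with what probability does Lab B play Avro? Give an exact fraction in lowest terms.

4/11

Lab B's mix q on Avro must make Lab A indifferent between Avro and Parquet.
Lab A's payoff from Avro: 11q + 12(1−q). From Parquet: 4q + 16(1−q).
Set equal: 7q = 4(1−q) → q = 4/11.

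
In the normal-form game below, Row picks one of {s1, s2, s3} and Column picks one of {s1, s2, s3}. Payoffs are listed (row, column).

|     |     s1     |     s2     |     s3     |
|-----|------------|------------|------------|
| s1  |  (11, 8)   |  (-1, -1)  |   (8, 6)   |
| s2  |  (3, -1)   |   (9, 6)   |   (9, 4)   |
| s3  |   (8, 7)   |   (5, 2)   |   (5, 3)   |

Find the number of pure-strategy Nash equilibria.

Both s1: Row gets 11 (best alternative 8); Column gets 8 (best alternative 6). Neither deviates — NE.
Both s2: Row gets 9 (best alternative 5); Column gets 6 (best alternative 4). Neither deviates — NE.
Both s3 is not a NE: Row would switch to s2 (9 > 5).
No other cell survives both best-response checks, so there are 2 pure NE.

2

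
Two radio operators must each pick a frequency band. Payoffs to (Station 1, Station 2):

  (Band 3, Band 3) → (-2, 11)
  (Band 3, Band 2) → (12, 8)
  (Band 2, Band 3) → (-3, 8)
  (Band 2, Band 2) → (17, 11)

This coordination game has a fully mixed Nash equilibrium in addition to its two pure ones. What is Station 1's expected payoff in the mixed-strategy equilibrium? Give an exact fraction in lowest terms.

1/3

Station 2 mixes with probability q on Band 3, chosen so Station 1 is indifferent: (-2)q + 12(1−q) = (-3)q + 17(1−q) gives q = 5/6.
Station 1's expected payoff (from either row, since indifferent) is (-2)·5/6 + 12·1/6 = 1/3.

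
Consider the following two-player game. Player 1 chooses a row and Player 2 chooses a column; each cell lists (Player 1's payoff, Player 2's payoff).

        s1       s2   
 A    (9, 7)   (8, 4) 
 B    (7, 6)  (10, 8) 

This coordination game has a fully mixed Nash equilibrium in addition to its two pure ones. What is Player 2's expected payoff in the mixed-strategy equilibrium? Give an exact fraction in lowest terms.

32/5

Player 1 mixes with probability p on A, chosen so Player 2 is indifferent: 7p + 6(1−p) = 4p + 8(1−p) gives p = 2/5.
Player 2's expected payoff is 7·2/5 + 6·3/5 = 32/5.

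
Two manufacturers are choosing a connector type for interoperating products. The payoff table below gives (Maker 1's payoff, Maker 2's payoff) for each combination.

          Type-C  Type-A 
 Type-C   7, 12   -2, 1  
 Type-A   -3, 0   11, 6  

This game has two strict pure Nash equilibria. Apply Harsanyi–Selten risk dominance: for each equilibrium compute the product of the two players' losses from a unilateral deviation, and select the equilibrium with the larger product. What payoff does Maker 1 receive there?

At both Type-C: Maker 1 loses 7 − (-3) = 10 by deviating; Maker 2 loses 12 − 1 = 11. Product = 10·11 = 110.
At both Type-A: Maker 1 loses 11 − (-2) = 13 by deviating; Maker 2 loses 6 − 0 = 6. Product = 13·6 = 78.
110 > 78, so both Type-C is risk-dominant. Maker 1's payoff there is 7.

7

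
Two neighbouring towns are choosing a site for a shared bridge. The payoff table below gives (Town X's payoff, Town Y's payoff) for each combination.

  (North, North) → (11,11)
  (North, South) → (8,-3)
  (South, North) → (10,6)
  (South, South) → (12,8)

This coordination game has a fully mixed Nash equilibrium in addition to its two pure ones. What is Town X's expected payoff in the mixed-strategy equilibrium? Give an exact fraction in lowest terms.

52/5

Town Y mixes with probability q on North, chosen so Town X is indifferent: 11q + 8(1−q) = 10q + 12(1−q) gives q = 4/5.
Town X's expected payoff (from either row, since indifferent) is 11·4/5 + 8·1/5 = 52/5.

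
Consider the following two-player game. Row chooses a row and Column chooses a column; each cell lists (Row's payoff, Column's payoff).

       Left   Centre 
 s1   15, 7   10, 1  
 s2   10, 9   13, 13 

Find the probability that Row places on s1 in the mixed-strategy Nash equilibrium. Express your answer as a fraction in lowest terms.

Row's mix p on s1 must make Column indifferent between Left and Centre.
Column's payoff from Left: 7p + 9(1−p). From Centre: 1p + 13(1−p).
Set equal: 6p = 4(1−p) → p = 4/10 = 2/5.

2/5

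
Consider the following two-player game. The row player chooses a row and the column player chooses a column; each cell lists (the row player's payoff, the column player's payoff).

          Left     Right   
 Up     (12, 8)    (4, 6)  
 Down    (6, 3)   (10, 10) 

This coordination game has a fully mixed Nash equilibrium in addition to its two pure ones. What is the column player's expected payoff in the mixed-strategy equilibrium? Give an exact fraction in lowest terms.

62/9

The row player mixes with probability p on Up, chosen so the column player is indifferent: 8p + 3(1−p) = 6p + 10(1−p) gives p = 7/9.
The column player's expected payoff is 8·7/9 + 3·2/9 = 62/9.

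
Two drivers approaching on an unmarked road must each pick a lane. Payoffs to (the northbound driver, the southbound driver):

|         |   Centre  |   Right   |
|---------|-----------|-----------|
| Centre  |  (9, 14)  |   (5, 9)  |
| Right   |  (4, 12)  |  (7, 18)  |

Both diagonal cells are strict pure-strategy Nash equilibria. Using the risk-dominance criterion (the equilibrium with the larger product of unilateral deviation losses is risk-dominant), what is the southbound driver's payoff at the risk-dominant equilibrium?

At both Centre: the northbound driver loses 9 − 4 = 5 by deviating; the southbound driver loses 14 − 9 = 5. Product = 5·5 = 25.
At both Right: the northbound driver loses 7 − 5 = 2 by deviating; the southbound driver loses 18 − 12 = 6. Product = 2·6 = 12.
25 > 12, so both Centre is risk-dominant. The southbound driver's payoff there is 14.

14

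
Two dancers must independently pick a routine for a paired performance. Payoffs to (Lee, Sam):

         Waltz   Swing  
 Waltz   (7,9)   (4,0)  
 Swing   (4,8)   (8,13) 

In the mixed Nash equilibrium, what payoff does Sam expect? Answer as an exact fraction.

117/14

Lee mixes with probability p on Waltz, chosen so Sam is indifferent: 9p + 8(1−p) = 0p + 13(1−p) gives p = 5/14.
Sam's expected payoff is 9·5/14 + 8·9/14 = 117/14.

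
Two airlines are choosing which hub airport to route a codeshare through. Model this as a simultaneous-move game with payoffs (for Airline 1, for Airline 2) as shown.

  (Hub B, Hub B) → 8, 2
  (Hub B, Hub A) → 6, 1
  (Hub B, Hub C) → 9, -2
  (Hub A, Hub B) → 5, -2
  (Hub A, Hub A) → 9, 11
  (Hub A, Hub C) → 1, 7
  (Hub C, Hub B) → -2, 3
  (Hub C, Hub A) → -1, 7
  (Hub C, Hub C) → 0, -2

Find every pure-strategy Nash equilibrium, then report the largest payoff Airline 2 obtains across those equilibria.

11

Both Hub B is a pure NE (Airline 1: 8 ≥ 5; Airline 2: 2 ≥ 1). Airline 2 gets 2.
Both Hub A is a pure NE (Airline 1: 9 ≥ 6; Airline 2: 11 ≥ 7). Airline 2 gets 11.
Every other cell has a profitable deviation for at least one player. Highest of {2, 11} is 11.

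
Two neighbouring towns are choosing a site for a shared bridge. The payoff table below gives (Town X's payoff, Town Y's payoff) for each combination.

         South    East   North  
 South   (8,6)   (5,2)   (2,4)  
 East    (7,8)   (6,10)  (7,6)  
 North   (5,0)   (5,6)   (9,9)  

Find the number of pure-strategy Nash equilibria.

Both South: Town X gets 8 (best alternative 7); Town Y gets 6 (best alternative 4). Neither deviates — NE.
Both East: Town X gets 6 (best alternative 5); Town Y gets 10 (best alternative 8). Neither deviates — NE.
Both North: Town X gets 9 (best alternative 7); Town Y gets 9 (best alternative 6). Neither deviates — NE.
(South, East) is not a NE: Town X would switch to East (6 > 5).
No other cell survives both best-response checks, so there are 3 pure NE.

3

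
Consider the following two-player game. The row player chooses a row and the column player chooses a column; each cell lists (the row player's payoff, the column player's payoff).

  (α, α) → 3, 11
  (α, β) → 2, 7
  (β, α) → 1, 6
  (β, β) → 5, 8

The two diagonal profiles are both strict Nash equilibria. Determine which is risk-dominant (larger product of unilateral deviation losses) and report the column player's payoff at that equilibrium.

11

At both α: the row player loses 3 − 1 = 2 by deviating; the column player loses 11 − 7 = 4. Product = 2·4 = 8.
At both β: the row player loses 5 − 2 = 3 by deviating; the column player loses 8 − 6 = 2. Product = 3·2 = 6.
8 > 6, so both α is risk-dominant. The column player's payoff there is 11.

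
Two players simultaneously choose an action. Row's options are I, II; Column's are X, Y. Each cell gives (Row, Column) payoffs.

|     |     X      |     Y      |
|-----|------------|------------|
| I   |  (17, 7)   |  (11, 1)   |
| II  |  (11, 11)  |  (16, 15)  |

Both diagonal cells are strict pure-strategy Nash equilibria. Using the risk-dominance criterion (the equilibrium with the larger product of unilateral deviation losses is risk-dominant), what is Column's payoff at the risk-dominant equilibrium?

At (I, X): Row loses 17 − 11 = 6 by deviating; Column loses 7 − 1 = 6. Product = 6·6 = 36.
At (II, Y): Row loses 16 − 11 = 5 by deviating; Column loses 15 − 11 = 4. Product = 5·4 = 20.
36 > 20, so (I, X) is risk-dominant. Column's payoff there is 7.

7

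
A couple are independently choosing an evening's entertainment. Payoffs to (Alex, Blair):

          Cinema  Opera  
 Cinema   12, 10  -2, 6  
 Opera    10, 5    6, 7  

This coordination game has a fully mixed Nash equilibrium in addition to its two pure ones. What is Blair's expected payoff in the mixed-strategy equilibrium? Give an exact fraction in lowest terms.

Alex mixes with probability p on Cinema, chosen so Blair is indifferent: 10p + 5(1−p) = 6p + 7(1−p) gives p = 1/3.
Blair's expected payoff is 10·1/3 + 5·2/3 = 20/3.

20/3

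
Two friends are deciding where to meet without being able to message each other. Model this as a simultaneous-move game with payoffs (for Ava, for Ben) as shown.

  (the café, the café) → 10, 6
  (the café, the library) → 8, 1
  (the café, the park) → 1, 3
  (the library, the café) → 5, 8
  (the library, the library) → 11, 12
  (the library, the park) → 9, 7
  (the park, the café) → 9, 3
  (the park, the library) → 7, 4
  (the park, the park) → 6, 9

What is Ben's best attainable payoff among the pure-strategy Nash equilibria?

12

Both the café is a pure NE (Ava: 10 ≥ 9; Ben: 6 ≥ 3). Ben gets 6.
Both the library is a pure NE (Ava: 11 ≥ 8; Ben: 12 ≥ 8). Ben gets 12.
Every other cell has a profitable deviation for at least one player. Highest of {6, 12} is 12.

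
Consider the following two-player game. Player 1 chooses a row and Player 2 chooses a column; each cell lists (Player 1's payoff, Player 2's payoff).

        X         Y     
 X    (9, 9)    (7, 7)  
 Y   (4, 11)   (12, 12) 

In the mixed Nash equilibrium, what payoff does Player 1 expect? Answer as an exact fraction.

Player 2 mixes with probability q on X, chosen so Player 1 is indifferent: 9q + 7(1−q) = 4q + 12(1−q) gives q = 1/2.
Player 1's expected payoff (from either row, since indifferent) is 9·1/2 + 7·1/2 = 8.

8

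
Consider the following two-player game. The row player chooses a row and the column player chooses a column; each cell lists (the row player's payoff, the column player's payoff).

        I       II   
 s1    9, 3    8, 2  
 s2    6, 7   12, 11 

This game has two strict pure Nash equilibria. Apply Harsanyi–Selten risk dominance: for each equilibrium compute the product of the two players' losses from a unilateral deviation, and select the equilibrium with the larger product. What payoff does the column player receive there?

At (s1, I): the row player loses 9 − 6 = 3 by deviating; the column player loses 3 − 2 = 1. Product = 3·1 = 3.
At (s2, II): the row player loses 12 − 8 = 4 by deviating; the column player loses 11 − 7 = 4. Product = 4·4 = 16.
16 > 3, so (s2, II) is risk-dominant. The column player's payoff there is 11.

11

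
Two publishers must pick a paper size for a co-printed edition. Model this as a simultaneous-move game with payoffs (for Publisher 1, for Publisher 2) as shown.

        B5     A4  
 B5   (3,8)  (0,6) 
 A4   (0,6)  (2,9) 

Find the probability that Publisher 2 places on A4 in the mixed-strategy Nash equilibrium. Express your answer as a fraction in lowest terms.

3/5

Publisher 2's mix q on B5 must make Publisher 1 indifferent between B5 and A4.
Publisher 1's payoff from B5: 3q + 0(1−q). From A4: 0q + 2(1−q).
Set equal: 3q = 2(1−q) → q = 2/5.
Probability on A4 is 1 − 2/5 = 3/5.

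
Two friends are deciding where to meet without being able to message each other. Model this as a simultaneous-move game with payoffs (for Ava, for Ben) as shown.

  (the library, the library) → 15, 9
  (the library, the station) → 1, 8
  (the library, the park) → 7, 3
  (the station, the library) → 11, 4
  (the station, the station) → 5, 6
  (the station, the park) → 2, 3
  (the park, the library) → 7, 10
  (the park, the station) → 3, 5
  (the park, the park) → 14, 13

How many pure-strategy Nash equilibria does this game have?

3

Both the library: Ava gets 15 (best alternative 11); Ben gets 9 (best alternative 8). Neither deviates — NE.
Both the station: Ava gets 5 (best alternative 3); Ben gets 6 (best alternative 4). Neither deviates — NE.
Both the park: Ava gets 14 (best alternative 7); Ben gets 13 (best alternative 10). Neither deviates — NE.
(the station, the park) is not a NE: Ava would switch to the park (14 > 2).
No other cell survives both best-response checks, so there are 3 pure NE.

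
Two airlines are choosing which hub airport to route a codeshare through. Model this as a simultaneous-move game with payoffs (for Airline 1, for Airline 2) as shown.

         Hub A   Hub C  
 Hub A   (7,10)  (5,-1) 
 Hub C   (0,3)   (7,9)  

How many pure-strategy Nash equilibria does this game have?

2

Both Hub A: Airline 1 gets 7 (best alternative 0); Airline 2 gets 10 (best alternative -1). Neither deviates — NE.
Both Hub C: Airline 1 gets 7 (best alternative 5); Airline 2 gets 9 (best alternative 3). Neither deviates — NE.
(Hub A, Hub C) is not a NE: Airline 1 would switch to Hub C (7 > 5).
No other cell survives both best-response checks, so there are 2 pure NE.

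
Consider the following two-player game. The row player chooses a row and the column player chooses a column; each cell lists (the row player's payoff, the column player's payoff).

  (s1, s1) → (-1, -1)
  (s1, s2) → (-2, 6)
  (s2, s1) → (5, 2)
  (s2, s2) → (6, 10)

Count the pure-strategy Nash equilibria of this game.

Both s2: the row player gets 6 (best alternative -2); the column player gets 10 (best alternative 2). Neither deviates — NE.
Both s1 is not a NE: the row player would switch to s2 (5 > -1).
No other cell survives both best-response checks, so there is 1 pure NE.

1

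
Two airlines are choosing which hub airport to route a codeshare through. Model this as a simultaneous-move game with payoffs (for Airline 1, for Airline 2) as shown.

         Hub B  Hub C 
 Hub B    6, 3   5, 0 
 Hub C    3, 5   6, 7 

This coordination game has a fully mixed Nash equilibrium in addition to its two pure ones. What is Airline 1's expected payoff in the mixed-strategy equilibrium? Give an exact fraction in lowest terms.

21/4

Airline 2 mixes with probability q on Hub B, chosen so Airline 1 is indifferent: 6q + 5(1−q) = 3q + 6(1−q) gives q = 1/4.
Airline 1's expected payoff (from either row, since indifferent) is 6·1/4 + 5·3/4 = 21/4.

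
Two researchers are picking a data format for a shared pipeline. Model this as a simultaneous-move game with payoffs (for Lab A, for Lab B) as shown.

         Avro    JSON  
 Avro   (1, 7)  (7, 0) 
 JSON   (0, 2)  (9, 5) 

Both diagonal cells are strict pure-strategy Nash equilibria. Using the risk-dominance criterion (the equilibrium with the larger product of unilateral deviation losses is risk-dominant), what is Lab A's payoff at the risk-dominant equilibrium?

At both Avro: Lab A loses 1 − 0 = 1 by deviating; Lab B loses 7 − 0 = 7. Product = 1·7 = 7.
At both JSON: Lab A loses 9 − 7 = 2 by deviating; Lab B loses 5 − 2 = 3. Product = 2·3 = 6.
7 > 6, so both Avro is risk-dominant. Lab A's payoff there is 1.

1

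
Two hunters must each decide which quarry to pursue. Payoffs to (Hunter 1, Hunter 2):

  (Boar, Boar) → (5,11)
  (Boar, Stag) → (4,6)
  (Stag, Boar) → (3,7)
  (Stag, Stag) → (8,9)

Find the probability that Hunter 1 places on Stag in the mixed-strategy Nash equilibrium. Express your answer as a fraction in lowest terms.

5/7

Hunter 1's mix p on Boar must make Hunter 2 indifferent between Boar and Stag.
Hunter 2's payoff from Boar: 11p + 7(1−p). From Stag: 6p + 9(1−p).
Set equal: 5p = 2(1−p) → p = 2/7.
Probability on Stag is 1 − 2/7 = 5/7.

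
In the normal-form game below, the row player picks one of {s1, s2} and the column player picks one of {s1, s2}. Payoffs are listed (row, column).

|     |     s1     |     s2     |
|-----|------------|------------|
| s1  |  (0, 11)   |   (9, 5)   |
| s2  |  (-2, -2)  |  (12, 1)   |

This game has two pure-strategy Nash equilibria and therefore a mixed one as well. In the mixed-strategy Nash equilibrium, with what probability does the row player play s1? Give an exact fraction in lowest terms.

1/3

The row player's mix p on s1 must make the column player indifferent between s1 and s2.
The column player's payoff from s1: 11p + (-2)(1−p). From s2: 5p + 1(1−p).
Set equal: 6p = 3(1−p) → p = 3/9 = 1/3.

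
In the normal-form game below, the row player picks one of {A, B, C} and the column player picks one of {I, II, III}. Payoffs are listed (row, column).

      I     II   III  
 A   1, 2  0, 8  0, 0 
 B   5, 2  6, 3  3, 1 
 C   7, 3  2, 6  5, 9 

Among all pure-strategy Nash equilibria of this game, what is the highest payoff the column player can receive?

(B, II) is a pure NE (the row player: 6 ≥ 2; the column player: 3 ≥ 2). The column player gets 3.
(C, III) is a pure NE (the row player: 5 ≥ 3; the column player: 9 ≥ 6). The column player gets 9.
Every other cell has a profitable deviation for at least one player. Highest of {3, 9} is 9.

9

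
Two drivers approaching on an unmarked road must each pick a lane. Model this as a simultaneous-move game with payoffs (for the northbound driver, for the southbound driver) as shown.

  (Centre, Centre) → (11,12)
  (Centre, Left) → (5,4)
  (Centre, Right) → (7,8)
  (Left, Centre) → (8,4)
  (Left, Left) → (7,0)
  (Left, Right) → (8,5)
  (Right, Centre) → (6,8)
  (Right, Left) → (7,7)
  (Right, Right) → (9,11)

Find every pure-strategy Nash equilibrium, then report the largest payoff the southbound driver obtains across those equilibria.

Both Centre is a pure NE (the northbound driver: 11 ≥ 8; the southbound driver: 12 ≥ 8). The southbound driver gets 12.
Both Right is a pure NE (the northbound driver: 9 ≥ 8; the southbound driver: 11 ≥ 8). The southbound driver gets 11.
Every other cell has a profitable deviation for at least one player. Highest of {12, 11} is 12.

12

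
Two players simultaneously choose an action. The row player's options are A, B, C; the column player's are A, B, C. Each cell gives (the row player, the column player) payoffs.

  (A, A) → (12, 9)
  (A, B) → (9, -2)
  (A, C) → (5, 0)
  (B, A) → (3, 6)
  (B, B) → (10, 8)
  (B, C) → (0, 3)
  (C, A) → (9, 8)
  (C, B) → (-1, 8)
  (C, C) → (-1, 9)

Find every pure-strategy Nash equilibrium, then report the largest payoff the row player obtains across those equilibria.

Both A is a pure NE (the row player: 12 ≥ 9; the column player: 9 ≥ 0). The row player gets 12.
Both B is a pure NE (the row player: 10 ≥ 9; the column player: 8 ≥ 6). The row player gets 10.
Every other cell has a profitable deviation for at least one player. Highest of {12, 10} is 12.

12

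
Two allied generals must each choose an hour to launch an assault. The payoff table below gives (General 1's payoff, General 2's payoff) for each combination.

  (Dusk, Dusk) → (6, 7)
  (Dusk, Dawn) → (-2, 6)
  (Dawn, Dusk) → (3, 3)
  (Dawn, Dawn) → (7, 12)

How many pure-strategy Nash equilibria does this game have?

2

Both Dusk: General 1 gets 6 (best alternative 3); General 2 gets 7 (best alternative 6). Neither deviates — NE.
Both Dawn: General 1 gets 7 (best alternative -2); General 2 gets 12 (best alternative 3). Neither deviates — NE.
(Dawn, Dusk) is not a NE: General 1 would switch to Dusk (6 > 3).
No other cell survives both best-response checks, so there are 2 pure NE.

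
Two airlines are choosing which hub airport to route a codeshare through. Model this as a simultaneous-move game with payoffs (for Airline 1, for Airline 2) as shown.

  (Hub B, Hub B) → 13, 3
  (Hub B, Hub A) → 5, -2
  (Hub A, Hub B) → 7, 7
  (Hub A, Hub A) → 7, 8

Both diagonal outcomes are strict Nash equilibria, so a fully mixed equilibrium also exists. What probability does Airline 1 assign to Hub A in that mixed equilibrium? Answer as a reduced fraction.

5/6

Airline 1's mix p on Hub B must make Airline 2 indifferent between Hub B and Hub A.
Airline 2's payoff from Hub B: 3p + 7(1−p). From Hub A: (-2)p + 8(1−p).
Set equal: 5p = 1(1−p) → p = 1/6.
Probability on Hub A is 1 − 1/6 = 5/6.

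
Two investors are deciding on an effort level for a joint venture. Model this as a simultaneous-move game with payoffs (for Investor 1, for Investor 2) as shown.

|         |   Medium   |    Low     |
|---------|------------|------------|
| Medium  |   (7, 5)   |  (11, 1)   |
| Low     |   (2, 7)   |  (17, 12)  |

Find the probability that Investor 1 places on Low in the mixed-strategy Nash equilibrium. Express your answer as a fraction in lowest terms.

Investor 1's mix p on Medium must make Investor 2 indifferent between Medium and Low.
Investor 2's payoff from Medium: 5p + 7(1−p). From Low: 1p + 12(1−p).
Set equal: 4p = 5(1−p) → p = 5/9.
Probability on Low is 1 − 5/9 = 4/9.

4/9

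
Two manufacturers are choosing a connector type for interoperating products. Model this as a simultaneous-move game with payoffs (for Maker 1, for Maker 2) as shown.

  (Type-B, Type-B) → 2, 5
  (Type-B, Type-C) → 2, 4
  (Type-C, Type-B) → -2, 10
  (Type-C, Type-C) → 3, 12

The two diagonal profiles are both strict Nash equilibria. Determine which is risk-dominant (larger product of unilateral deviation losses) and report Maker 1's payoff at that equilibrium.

At both Type-B: Maker 1 loses 2 − (-2) = 4 by deviating; Maker 2 loses 5 − 4 = 1. Product = 4·1 = 4.
At both Type-C: Maker 1 loses 3 − 2 = 1 by deviating; Maker 2 loses 12 − 10 = 2. Product = 1·2 = 2.
4 > 2, so both Type-B is risk-dominant. Maker 1's payoff there is 2.

2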